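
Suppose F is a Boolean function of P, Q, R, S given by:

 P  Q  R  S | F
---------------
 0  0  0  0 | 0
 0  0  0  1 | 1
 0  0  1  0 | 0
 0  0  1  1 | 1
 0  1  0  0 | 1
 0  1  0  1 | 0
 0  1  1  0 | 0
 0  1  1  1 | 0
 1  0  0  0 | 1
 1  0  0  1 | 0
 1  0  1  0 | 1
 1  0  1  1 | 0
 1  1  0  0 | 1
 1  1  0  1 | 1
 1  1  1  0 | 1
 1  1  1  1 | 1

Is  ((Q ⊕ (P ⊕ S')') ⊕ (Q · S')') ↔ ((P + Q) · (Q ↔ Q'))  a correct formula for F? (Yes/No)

No

Test each input against both F and the formula:
  P=0, Q=0, R=0, S=0: formula gives 0, F = 0 ✓
  P=0, Q=0, R=0, S=1: formula gives 1, F = 1 ✓
  P=0, Q=0, R=1, S=0: formula gives 0, F = 0 ✓
  P=0, Q=0, R=1, S=1: formula gives 1, F = 1 ✓
  P=0, Q=1, R=0, S=0: formula gives 0, but F = 1 ✗
Since they disagree at (0,1,0,0), the expression is not a correct formula for F.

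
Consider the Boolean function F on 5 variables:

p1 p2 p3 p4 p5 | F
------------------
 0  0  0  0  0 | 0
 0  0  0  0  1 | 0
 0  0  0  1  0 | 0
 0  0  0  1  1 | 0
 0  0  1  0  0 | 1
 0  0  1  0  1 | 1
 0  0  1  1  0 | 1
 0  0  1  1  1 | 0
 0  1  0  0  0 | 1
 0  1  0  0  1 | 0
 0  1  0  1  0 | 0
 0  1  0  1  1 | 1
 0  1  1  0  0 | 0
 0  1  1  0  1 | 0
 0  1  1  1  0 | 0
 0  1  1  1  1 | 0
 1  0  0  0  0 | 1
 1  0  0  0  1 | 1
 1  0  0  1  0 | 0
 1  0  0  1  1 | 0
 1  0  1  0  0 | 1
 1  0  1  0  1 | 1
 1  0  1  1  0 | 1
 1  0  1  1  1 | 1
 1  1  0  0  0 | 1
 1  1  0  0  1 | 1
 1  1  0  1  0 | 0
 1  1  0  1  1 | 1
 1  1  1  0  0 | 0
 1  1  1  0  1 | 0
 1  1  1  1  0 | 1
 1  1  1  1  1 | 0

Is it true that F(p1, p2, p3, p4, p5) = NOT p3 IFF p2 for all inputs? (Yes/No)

No

Check the formula against F row by row:
  p1=0, p2=0, p3=0, p4=0, p5=0: formula gives 0, F = 0 ✓
  p1=0, p2=0, p3=0, p4=0, p5=1: formula gives 0, F = 0 ✓
  p1=0, p2=0, p3=0, p4=1, p5=0: formula gives 0, F = 0 ✓
  p1=0, p2=0, p3=0, p4=1, p5=1: formula gives 0, F = 0 ✓
  …
  p1=0, p2=0, p3=1, p4=1, p5=1: formula gives 1, but F = 0 ✗
A single disagreement suffices: at (0,0,1,1,1) they differ, so the formula does not compute F.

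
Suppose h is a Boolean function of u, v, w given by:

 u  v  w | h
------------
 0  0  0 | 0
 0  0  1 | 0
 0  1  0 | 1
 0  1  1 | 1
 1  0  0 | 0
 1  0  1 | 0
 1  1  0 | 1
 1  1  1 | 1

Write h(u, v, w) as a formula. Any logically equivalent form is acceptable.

h(u, v, w) = v

The output simply equals v.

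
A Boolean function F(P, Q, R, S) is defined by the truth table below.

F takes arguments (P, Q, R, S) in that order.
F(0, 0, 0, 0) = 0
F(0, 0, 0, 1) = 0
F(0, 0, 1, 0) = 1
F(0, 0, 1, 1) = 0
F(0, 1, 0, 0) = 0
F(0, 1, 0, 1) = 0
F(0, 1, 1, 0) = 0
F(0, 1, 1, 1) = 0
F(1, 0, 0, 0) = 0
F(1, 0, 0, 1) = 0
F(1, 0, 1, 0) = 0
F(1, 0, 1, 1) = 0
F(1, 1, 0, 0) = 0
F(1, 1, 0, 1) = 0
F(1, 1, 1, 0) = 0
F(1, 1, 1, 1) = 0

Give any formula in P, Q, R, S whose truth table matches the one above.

Only row (0,0,1,0) gives 1. That row's minterm ¬P·¬Q·R·¬S is F directly.

F(P, Q, R, S) = ((not P and not Q) and R) and not S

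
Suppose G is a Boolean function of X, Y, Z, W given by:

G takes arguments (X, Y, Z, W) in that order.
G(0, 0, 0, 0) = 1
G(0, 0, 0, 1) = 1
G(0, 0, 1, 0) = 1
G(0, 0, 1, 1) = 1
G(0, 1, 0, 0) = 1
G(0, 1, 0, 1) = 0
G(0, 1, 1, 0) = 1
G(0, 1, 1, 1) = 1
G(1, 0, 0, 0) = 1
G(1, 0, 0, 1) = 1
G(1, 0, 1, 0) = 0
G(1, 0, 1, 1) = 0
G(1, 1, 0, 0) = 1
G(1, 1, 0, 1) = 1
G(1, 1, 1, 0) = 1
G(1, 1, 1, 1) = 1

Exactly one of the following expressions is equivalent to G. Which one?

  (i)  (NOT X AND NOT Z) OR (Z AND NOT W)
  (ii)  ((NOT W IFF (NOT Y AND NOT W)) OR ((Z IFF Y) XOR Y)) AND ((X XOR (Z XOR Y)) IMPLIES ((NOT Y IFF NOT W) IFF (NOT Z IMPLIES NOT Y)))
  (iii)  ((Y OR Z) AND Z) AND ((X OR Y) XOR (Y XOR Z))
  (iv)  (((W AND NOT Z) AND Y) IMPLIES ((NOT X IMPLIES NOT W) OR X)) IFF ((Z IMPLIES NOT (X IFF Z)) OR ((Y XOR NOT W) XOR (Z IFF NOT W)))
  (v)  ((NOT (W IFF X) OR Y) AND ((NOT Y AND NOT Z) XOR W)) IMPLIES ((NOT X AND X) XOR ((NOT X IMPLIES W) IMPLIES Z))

(i) disagrees with G on (0,0,1,1) (formula → 0, table → 1); rule it out.
(ii) disagrees with G on (0,0,1,1) (formula → 0, table → 1); rule it out.
(iii) disagrees with G on (0,0,0,0) (formula → 0, table → 1); rule it out.
(v) disagrees with G on (1,0,0,0) (formula → 0, table → 1); rule it out.
Only (iv) survives; checking it on all 16 rows confirms it matches G.

iv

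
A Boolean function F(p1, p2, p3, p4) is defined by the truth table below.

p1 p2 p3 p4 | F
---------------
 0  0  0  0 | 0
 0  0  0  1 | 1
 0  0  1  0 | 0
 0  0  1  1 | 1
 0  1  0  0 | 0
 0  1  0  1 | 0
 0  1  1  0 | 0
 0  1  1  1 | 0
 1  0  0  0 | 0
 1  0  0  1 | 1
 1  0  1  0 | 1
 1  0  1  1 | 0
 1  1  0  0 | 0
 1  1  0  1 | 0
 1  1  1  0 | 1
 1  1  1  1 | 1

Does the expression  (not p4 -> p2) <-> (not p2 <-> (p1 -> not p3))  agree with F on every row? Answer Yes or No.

Check the formula against F row by row:
  p1=0, p2=0, p3=0, p4=0: formula gives 0, F = 0 ✓
  p1=0, p2=0, p3=0, p4=1: formula gives 1, F = 1 ✓
  p1=0, p2=0, p3=1, p4=0: formula gives 0, F = 0 ✓
  p1=0, p2=0, p3=1, p4=1: formula gives 1, F = 1 ✓
  … (the remaining 12 rows also agree.)
No disagreement on any input; they are logically equivalent.

Yes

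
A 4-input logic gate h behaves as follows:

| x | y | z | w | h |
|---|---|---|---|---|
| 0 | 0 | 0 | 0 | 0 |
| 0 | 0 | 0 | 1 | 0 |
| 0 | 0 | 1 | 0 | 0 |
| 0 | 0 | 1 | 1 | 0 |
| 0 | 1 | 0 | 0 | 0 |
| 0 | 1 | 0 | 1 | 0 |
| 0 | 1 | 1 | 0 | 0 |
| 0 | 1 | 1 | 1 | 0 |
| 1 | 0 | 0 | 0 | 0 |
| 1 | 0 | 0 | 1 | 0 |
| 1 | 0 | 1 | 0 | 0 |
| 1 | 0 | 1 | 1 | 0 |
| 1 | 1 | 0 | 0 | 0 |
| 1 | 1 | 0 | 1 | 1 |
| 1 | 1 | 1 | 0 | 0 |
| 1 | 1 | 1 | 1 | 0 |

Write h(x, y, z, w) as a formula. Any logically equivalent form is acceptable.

h is 1 on exactly one input, (1,1,0,1), whose minterm is x·y·¬z·w. So h is just that conjunction.

h(x, y, z, w) = ((x ∧ y) ∧ ¬z) ∧ w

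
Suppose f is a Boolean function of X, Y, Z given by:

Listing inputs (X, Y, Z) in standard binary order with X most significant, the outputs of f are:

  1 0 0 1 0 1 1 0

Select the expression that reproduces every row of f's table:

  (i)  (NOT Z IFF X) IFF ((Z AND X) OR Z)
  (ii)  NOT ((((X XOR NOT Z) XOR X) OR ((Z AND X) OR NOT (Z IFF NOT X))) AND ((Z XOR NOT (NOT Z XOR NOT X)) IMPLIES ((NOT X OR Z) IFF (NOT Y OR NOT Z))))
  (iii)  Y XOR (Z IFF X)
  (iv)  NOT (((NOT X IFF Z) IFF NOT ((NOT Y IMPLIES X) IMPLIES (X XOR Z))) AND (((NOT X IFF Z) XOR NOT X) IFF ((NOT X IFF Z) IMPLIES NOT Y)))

(i) fails at (0,0,1): the formula yields 1, f is 0.
(ii) fails at (0,0,0): the formula yields 0, f is 1.
(iv) fails at (0,0,0): the formula yields 0, f is 1.
(iii) is the remaining candidate, and it agrees with f on all 8 inputs.

iii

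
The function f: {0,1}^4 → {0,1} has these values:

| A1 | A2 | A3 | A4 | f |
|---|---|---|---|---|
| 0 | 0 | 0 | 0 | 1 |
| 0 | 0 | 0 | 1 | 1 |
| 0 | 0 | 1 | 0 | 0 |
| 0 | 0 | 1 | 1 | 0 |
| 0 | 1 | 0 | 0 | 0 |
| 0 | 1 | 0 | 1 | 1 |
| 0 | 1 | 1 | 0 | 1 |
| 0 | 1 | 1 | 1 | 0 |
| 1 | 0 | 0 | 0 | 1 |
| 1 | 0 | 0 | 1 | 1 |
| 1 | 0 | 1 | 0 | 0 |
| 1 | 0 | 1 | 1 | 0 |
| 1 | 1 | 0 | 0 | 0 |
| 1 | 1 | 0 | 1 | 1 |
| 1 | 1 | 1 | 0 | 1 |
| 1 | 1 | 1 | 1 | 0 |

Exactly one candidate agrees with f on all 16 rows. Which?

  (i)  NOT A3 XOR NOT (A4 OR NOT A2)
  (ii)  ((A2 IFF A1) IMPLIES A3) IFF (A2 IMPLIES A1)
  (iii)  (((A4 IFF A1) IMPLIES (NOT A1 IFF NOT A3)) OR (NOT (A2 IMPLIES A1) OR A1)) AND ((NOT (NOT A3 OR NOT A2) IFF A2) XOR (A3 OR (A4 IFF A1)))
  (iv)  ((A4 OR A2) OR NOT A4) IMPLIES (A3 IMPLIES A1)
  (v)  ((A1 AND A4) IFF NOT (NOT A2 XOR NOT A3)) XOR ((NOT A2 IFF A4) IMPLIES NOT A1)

i

(ii): at (0,0,0,0) it gives 0, but f = 1 — eliminated.
(iii): at (0,0,0,0) it gives 0, but f = 1 — eliminated.
(iv): at (0,1,0,0) it gives 1, but f = 0 — eliminated.
(v): at (0,1,0,1) it gives 0, but f = 1 — eliminated.
That leaves (i). Evaluating it on every row reproduces the table of f exactly.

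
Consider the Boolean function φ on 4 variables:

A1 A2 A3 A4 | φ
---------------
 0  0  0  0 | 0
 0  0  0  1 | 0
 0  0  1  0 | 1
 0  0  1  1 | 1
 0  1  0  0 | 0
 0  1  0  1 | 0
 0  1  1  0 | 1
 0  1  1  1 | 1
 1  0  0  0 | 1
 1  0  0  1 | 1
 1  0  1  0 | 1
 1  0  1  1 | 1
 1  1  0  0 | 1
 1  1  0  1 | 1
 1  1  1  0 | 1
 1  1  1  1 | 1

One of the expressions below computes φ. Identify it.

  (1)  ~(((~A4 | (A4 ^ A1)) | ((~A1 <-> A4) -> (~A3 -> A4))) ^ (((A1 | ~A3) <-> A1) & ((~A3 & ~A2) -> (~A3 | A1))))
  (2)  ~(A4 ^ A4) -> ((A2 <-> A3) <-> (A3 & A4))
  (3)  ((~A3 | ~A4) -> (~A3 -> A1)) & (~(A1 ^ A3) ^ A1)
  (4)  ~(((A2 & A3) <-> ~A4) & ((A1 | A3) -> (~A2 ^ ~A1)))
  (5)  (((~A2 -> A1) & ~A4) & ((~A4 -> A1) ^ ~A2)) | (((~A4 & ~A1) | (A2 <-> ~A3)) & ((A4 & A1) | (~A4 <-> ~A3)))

1

(2): at (0,0,1,1) it gives 0, but φ = 1 — eliminated.
(3): at (0,0,1,0) it gives 0, but φ = 1 — eliminated.
(4): at (0,0,0,0) it gives 1, but φ = 0 — eliminated.
(5): at (0,0,0,0) it gives 1, but φ = 0 — eliminated.
(1) is the remaining candidate, and it agrees with φ on all 16 inputs.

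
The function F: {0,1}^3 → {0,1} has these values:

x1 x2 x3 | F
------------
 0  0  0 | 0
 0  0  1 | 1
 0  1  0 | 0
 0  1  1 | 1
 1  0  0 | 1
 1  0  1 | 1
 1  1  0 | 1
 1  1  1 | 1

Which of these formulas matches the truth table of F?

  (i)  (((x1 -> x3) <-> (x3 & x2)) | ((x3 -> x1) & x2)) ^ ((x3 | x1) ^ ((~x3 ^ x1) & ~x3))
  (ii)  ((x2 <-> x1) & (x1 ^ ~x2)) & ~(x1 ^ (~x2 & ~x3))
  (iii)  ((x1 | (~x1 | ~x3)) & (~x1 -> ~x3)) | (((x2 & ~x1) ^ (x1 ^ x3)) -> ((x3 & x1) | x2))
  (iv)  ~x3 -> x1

(i) disagrees with F on (0,0,0) (formula → 1, table → 0); rule it out.
(ii) disagrees with F on (0,1,1) (formula → 0, table → 1); rule it out.
(iii) disagrees with F on (0,0,0) (formula → 1, table → 0); rule it out.
That leaves (iv). Evaluating it on every row reproduces the table of F exactly.

iv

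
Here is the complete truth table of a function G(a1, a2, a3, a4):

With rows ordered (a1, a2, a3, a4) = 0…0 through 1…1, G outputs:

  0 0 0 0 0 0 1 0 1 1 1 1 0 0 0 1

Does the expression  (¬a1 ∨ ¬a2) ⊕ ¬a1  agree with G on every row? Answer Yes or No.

Evaluate (¬a1 ∨ ¬a2) ⊕ ¬a1 on each row and compare to G:
  a1=0, a2=0, a3=0, a4=0: formula gives 0, G = 0 ✓
  a1=0, a2=0, a3=0, a4=1: formula gives 0, G = 0 ✓
  a1=0, a2=0, a3=1, a4=0: formula gives 0, G = 0 ✓
  a1=0, a2=0, a3=1, a4=1: formula gives 0, G = 0 ✓
  …
  a1=0, a2=1, a3=1, a4=0: formula gives 0, but G = 1 ✗
Since they disagree at (0,1,1,0), the expression is not a correct formula for G.

No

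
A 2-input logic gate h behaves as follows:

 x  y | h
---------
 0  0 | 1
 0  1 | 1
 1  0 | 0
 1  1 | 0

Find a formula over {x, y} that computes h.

h(x, y) = not x

The output is the negation of x.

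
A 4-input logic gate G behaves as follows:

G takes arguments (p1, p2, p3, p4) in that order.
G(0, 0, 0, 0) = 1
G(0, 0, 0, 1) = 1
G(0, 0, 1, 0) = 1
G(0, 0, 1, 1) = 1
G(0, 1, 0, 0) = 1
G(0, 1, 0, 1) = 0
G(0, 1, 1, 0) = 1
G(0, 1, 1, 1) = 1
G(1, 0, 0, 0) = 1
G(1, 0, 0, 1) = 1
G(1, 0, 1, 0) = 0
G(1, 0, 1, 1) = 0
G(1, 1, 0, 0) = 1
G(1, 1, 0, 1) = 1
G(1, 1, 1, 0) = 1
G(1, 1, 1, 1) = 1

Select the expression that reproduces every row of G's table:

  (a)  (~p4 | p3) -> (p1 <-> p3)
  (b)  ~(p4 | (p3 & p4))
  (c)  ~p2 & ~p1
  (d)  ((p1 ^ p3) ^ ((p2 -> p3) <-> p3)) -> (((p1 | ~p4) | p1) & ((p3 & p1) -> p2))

d

(a) fails at (0,0,1,0): the formula yields 0, G is 1.
(b) fails at (0,0,0,1): the formula yields 0, G is 1.
(c) fails at (0,1,0,0): the formula yields 0, G is 1.
That leaves (d). Evaluating it on every row reproduces the table of G exactly.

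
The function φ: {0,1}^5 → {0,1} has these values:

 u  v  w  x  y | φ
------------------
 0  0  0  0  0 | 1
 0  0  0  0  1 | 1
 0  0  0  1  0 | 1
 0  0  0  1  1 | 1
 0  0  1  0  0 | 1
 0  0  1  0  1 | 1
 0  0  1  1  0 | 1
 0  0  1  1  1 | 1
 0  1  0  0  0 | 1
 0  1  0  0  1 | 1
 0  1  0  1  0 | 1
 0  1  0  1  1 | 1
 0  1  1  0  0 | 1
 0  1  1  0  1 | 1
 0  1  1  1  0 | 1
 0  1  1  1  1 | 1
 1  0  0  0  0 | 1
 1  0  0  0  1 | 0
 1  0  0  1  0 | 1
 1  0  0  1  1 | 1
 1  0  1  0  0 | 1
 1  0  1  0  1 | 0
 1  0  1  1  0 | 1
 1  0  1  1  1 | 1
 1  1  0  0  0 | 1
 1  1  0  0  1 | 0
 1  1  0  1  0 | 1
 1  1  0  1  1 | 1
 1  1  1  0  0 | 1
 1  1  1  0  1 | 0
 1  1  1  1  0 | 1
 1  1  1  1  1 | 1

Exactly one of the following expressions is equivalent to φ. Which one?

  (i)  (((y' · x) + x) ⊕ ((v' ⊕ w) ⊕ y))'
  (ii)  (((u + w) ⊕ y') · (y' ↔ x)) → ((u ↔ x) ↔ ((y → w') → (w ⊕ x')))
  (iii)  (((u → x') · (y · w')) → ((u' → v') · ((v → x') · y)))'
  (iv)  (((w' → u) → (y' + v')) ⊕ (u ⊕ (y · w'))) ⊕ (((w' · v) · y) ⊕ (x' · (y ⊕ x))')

(i): at (0,0,0,0,0) it gives 0, but φ = 1 — eliminated.
(iii): at (0,0,0,0,0) it gives 0, but φ = 1 — eliminated.
(iv): at (0,0,0,0,0) it gives 0, but φ = 1 — eliminated.
Only (ii) survives; checking it on all 32 rows confirms it matches φ.

ii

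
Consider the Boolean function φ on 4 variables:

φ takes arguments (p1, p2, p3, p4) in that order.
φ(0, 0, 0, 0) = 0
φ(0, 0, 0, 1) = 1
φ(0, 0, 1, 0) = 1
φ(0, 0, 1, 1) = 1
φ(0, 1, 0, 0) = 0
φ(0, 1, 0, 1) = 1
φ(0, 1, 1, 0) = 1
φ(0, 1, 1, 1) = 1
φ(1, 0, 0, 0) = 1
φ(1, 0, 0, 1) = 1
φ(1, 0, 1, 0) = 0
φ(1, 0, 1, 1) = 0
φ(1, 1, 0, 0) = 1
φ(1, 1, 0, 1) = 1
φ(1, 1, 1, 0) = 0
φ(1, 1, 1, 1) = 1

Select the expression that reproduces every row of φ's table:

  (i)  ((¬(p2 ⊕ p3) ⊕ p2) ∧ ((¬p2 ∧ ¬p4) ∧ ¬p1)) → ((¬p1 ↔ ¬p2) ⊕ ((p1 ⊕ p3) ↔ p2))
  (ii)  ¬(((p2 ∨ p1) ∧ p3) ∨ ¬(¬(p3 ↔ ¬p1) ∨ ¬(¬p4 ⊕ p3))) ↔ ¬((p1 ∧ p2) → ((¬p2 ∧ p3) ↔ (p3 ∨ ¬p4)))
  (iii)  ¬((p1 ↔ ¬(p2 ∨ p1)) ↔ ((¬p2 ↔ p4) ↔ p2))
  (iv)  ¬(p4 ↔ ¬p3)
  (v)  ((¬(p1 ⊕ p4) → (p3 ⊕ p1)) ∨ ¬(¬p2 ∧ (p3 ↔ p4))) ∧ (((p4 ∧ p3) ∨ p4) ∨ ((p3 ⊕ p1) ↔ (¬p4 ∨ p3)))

(i) fails at (0,1,0,0): the formula yields 1, φ is 0.
(ii) fails at (0,0,0,1): the formula yields 0, φ is 1.
(iii) fails at (0,0,0,0): the formula yields 1, φ is 0.
(iv) fails at (0,0,0,0): the formula yields 1, φ is 0.
(v) is the remaining candidate, and it agrees with φ on all 16 inputs.

v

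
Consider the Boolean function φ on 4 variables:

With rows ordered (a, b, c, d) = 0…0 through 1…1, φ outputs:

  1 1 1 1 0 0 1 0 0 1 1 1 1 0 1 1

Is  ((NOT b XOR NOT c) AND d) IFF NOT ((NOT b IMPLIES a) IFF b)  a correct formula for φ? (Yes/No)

Evaluate ((NOT b XOR NOT c) AND d) IFF NOT ((NOT b IMPLIES a) IFF b) on each row and compare to φ:
  a=0, b=0, c=0, d=0: formula gives 1, φ = 1 ✓
  a=0, b=0, c=0, d=1: formula gives 1, φ = 1 ✓
  a=0, b=0, c=1, d=0: formula gives 1, φ = 1 ✓
  a=0, b=0, c=1, d=1: formula gives 0, but φ = 1 ✗
A single disagreement suffices: at (0,0,1,1) they differ, so the formula does not compute φ.

No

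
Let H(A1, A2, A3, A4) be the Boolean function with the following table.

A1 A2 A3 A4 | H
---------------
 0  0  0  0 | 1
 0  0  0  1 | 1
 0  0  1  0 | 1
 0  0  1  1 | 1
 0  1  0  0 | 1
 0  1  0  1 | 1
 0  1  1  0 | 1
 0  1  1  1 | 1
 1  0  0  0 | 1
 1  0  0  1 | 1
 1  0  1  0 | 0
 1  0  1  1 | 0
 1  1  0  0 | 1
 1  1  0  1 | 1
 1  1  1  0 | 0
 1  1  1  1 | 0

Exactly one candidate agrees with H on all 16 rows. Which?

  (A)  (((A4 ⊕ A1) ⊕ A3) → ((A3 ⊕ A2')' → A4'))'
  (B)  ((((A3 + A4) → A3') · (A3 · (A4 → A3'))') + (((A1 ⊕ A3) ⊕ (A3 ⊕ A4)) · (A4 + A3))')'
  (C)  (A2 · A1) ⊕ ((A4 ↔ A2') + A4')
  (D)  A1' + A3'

(A) fails at (0,0,0,0): the formula yields 0, H is 1.
(B) fails at (0,0,0,0): the formula yields 0, H is 1.
(C) fails at (0,1,0,1): the formula yields 0, H is 1.
Only (D) survives; checking it on all 16 rows confirms it matches H.

D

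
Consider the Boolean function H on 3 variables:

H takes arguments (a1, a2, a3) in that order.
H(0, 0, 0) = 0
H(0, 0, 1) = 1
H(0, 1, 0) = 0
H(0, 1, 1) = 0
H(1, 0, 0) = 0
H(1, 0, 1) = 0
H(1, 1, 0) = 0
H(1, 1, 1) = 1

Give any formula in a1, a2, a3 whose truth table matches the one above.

H(a1, a2, a3) = ((¬a1 ∧ ¬a2) ∧ a3) ∨ ((a1 ∧ a2) ∧ a3)

H=1 on 2 inputs: (0,0,1), (1,1,1). Reading each as a conjunction of literals (¬a1·¬a2·a3, a1·a2·a3) and taking the OR gives the canonical DNF.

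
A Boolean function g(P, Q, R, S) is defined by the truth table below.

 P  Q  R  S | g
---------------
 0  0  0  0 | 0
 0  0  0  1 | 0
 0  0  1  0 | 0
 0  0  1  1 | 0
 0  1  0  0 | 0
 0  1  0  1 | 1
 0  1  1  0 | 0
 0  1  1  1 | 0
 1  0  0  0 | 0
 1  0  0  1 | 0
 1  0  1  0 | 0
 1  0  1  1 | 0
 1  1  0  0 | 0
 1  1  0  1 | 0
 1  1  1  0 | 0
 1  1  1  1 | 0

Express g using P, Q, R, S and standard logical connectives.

g is 1 on exactly one input, (0,1,0,1), whose minterm is ¬P·Q·¬R·S. So g is just that conjunction.

g(P, Q, R, S) = ((NOT P AND Q) AND NOT R) AND S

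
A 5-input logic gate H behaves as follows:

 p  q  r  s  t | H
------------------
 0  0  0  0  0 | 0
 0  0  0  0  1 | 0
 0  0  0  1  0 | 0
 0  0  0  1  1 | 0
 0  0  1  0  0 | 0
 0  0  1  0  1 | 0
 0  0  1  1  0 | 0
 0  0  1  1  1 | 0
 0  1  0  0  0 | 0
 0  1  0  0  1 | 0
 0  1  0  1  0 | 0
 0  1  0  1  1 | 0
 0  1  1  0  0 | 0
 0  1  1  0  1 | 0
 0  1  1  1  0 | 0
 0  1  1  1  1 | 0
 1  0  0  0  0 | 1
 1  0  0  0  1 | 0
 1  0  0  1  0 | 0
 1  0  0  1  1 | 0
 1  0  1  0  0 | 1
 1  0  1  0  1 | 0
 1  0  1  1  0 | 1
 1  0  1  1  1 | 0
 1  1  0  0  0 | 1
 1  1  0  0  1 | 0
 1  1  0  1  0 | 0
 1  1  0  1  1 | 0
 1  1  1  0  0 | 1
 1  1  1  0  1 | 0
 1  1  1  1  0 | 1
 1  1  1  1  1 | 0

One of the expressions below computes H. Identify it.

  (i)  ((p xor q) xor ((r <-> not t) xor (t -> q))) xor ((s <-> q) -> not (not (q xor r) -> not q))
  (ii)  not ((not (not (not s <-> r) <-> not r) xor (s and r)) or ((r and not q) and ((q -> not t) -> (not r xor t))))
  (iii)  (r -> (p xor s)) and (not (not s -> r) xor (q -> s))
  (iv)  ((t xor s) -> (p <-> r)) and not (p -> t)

(i) disagrees with H on (0,0,0,0,0) (formula → 1, table → 0); rule it out.
(ii) disagrees with H on (0,0,0,0,0) (formula → 1, table → 0); rule it out.
(iii) disagrees with H on (0,0,0,1,0) (formula → 1, table → 0); rule it out.
Only (iv) survives; checking it on all 32 rows confirms it matches H.

iv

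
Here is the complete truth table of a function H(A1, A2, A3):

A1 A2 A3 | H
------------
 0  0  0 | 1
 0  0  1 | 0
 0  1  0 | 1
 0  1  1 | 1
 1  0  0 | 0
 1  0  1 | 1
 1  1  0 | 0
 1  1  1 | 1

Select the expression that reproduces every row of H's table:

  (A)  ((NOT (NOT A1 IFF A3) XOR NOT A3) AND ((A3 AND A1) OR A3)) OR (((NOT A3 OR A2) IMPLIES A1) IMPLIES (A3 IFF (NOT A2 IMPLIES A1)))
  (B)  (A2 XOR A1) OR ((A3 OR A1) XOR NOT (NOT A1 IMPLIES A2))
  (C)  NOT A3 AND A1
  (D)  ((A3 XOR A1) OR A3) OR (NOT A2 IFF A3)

(B) disagrees with H on (1,0,0) (formula → 1, table → 0); rule it out.
(C) disagrees with H on (0,0,0) (formula → 0, table → 1); rule it out.
(D) disagrees with H on (0,0,0) (formula → 0, table → 1); rule it out.
That leaves (A). Evaluating it on every row reproduces the table of H exactly.

A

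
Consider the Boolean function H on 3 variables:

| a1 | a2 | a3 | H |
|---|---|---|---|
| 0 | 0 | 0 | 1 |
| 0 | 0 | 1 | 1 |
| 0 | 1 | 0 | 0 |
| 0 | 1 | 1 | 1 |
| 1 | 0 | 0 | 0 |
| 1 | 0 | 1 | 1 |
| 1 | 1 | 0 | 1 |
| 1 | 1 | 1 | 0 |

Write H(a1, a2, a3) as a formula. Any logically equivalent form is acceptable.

H(a1, a2, a3) = ((((a1' · a2) · a3') + ((a1 · a2') · a3')) + ((a1 · a2) · a3))'

The 0-rows are (0,1,0), (1,0,0), (1,1,1). Take each as a conjunction (¬a1·a2·¬a3, a1·¬a2·¬a3, a1·a2·a3), form their disjunction, and complement — that gives a formula that is 1 everywhere H is.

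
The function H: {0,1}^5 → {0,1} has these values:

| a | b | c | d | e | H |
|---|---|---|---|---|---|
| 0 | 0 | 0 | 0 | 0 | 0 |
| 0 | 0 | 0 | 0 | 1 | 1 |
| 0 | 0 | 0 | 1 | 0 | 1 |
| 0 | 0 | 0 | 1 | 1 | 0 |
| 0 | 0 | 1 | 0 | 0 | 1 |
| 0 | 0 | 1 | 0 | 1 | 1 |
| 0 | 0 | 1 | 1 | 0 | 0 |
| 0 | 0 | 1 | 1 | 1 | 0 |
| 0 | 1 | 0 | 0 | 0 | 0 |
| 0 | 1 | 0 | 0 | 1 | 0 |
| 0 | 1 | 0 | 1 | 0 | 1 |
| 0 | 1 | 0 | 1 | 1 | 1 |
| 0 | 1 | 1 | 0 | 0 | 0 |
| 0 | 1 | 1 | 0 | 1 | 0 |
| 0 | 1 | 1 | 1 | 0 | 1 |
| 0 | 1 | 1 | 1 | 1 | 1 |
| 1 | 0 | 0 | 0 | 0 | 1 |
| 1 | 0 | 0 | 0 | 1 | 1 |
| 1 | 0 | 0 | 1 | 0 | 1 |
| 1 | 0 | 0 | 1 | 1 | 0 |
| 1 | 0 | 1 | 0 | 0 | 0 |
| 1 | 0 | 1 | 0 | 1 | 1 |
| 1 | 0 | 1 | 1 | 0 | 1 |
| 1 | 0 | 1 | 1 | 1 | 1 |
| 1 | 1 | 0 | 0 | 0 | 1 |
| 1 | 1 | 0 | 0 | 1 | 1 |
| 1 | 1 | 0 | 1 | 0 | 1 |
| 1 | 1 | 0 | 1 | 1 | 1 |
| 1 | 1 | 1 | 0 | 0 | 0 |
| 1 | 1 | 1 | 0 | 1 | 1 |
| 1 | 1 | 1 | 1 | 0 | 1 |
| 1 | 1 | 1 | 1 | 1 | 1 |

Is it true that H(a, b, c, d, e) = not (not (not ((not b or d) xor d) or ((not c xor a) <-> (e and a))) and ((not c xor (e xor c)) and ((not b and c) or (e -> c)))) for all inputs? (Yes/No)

No

Test each input against both H and the formula:
  a=0, b=0, c=0, d=0, e=0: formula gives 0, H = 0 ✓
  a=0, b=0, c=0, d=0, e=1: formula gives 1, H = 1 ✓
  a=0, b=0, c=0, d=1, e=0: formula gives 1, H = 1 ✓
  a=0, b=0, c=0, d=1, e=1: formula gives 1, but H = 0 ✗
Row (0,0,0,1,1) is a counterexample, so the formula is not equivalent to H.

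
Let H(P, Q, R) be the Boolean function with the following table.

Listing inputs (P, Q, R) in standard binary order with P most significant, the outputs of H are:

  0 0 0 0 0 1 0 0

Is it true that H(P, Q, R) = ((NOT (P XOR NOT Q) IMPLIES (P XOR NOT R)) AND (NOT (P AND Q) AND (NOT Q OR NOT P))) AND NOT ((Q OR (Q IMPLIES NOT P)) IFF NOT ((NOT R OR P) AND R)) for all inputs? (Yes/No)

Yes

Test each input against both H and the formula:
  P=0, Q=0, R=0: formula gives 0, H = 0 ✓
  P=0, Q=0, R=1: formula gives 0, H = 0 ✓
  P=0, Q=1, R=0: formula gives 0, H = 0 ✓
  P=0, Q=1, R=1: formula gives 0, H = 0 ✓
  P=1, Q=0, R=0: formula gives 0, H = 0 ✓
  … (the remaining 3 rows also agree.)
All 8 rows match — the expression computes H exactly.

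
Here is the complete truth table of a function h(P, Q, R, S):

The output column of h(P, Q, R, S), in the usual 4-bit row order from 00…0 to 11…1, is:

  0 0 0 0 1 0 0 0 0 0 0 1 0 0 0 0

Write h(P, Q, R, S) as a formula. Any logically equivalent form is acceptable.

h(P, Q, R, S) = (((not P and Q) and not R) and not S) or (((P and not Q) and R) and S)

The 1-rows are (0,1,0,0), (1,0,1,1). Each contributes one minterm — ¬P·Q·¬R·¬S; P·¬Q·R·S — and their disjunction is a sum-of-products form of h.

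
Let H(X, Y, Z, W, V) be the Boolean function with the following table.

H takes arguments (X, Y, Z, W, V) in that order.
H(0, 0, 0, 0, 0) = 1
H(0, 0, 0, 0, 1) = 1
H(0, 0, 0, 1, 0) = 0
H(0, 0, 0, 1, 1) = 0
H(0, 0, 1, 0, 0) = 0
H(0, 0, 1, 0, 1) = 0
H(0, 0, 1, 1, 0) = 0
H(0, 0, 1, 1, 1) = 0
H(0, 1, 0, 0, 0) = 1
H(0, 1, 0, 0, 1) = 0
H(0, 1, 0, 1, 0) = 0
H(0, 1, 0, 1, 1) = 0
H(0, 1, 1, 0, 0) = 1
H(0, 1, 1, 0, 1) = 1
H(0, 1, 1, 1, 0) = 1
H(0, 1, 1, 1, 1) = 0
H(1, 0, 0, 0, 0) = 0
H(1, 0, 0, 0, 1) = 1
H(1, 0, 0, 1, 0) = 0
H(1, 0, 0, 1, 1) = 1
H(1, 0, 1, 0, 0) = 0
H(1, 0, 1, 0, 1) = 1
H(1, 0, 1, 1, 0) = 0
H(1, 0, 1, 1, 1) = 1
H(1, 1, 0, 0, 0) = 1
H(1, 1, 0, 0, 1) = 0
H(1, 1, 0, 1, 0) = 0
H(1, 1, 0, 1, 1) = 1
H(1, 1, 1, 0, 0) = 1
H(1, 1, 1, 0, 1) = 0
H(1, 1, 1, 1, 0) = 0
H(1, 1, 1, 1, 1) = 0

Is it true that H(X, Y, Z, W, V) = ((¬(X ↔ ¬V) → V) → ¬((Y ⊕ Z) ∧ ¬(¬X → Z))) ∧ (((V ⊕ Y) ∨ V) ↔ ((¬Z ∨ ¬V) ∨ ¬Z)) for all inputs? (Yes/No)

No

Check the formula against H row by row:
  X=0, Y=0, Z=0, W=0, V=0: formula gives 0, but H = 1 ✗
Since they disagree at (0,0,0,0,0), the expression is not a correct formula for H.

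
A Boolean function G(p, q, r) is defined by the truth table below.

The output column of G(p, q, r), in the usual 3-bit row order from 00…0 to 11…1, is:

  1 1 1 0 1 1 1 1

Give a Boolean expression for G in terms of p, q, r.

G(p, q, r) = not ((not p and q) and r)

G is 0 on exactly one input, (0,1,1), whose minterm is ¬p·q·r. So G is the negation of that single conjunction.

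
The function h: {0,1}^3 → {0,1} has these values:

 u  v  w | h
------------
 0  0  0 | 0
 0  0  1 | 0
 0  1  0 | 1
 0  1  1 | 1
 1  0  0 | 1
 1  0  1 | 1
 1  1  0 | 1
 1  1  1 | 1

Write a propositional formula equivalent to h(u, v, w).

There are just 2 zero rows: (0,0,0), (0,0,1). Their minterms are ¬u·¬v·¬w, ¬u·¬v·w; the OR of those covers precisely the 0-outputs, and negating it yields h.

h(u, v, w) = (((u' · v') · w') + ((u' · v') · w))'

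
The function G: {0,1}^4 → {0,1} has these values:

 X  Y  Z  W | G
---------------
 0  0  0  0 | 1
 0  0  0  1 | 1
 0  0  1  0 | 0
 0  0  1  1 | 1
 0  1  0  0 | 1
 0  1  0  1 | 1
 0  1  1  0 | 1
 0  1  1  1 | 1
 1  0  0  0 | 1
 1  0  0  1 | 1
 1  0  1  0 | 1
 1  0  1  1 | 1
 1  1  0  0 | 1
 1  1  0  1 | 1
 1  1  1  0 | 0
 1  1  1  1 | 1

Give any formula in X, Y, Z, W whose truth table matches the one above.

G(X, Y, Z, W) = not ((((not X and not Y) and Z) and not W) or (((X and Y) and Z) and not W))

The 0-rows are (0,0,1,0), (1,1,1,0). Take each as a conjunction (¬X·¬Y·Z·¬W, X·Y·Z·¬W), form their disjunction, and complement — that gives a formula that is 1 everywhere G is.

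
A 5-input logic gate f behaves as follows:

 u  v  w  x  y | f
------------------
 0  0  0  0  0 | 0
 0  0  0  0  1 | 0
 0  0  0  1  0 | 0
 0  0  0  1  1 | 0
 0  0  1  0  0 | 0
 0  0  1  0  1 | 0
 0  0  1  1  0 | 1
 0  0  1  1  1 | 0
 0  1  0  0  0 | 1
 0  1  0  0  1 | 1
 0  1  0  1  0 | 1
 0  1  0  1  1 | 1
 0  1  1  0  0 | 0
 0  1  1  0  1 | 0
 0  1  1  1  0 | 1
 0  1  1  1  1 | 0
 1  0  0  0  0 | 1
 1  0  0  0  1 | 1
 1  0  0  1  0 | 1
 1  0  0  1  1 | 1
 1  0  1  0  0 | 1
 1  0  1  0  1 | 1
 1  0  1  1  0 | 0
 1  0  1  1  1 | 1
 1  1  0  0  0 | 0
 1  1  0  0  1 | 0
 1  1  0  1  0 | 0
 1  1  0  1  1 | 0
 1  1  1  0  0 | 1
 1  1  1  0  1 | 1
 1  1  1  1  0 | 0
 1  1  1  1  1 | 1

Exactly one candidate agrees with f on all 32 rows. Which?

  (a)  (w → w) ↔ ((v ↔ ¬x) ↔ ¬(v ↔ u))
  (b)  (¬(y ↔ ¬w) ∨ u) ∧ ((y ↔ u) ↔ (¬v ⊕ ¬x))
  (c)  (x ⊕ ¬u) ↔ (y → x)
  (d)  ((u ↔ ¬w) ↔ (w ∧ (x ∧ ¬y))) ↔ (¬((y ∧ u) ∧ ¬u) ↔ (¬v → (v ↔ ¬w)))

(a) disagrees with f on (0,0,0,0,0) (formula → 1, table → 0); rule it out.
(b) disagrees with f on (0,0,0,1,0) (formula → 1, table → 0); rule it out.
(c) disagrees with f on (0,0,0,0,0) (formula → 1, table → 0); rule it out.
Only (d) survives; checking it on all 32 rows confirms it matches f.

d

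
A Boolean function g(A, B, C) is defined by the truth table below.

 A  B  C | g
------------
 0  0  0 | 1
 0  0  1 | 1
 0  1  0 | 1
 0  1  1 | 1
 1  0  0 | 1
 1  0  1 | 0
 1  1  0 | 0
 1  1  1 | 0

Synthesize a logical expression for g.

g(A, B, C) = not ((((A and not B) and C) or ((A and B) and not C)) or ((A and B) and C))

g is 0 on only 3 rows — (1,0,1), (1,1,0), (1,1,1). Writing each as a minterm (A·¬B·C, A·B·¬C, A·B·C) and OR-ing them characterizes exactly where g=0, so g is the negation of that disjunction.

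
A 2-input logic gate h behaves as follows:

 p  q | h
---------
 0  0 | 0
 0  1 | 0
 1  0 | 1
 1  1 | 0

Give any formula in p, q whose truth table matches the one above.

h(p, q) = p AND NOT q

1 only at (1,0): p AND NOT q.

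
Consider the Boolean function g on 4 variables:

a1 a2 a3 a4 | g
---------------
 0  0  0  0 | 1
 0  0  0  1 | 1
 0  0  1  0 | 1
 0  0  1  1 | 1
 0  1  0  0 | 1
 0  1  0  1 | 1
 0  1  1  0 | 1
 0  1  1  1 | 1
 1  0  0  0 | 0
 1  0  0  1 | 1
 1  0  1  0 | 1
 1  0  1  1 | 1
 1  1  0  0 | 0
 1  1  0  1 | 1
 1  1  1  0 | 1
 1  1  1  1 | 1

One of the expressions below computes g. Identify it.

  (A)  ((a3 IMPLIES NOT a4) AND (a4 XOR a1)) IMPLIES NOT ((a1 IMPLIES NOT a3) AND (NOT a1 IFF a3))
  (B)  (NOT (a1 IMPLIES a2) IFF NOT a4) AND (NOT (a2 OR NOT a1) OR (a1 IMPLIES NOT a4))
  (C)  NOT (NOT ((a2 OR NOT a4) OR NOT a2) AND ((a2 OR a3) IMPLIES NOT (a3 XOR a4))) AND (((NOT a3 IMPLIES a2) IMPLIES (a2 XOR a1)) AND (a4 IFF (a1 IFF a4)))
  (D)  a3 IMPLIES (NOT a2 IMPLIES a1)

A

(B) fails at (0,0,0,0): the formula yields 0, g is 1.
(C) fails at (0,0,0,0): the formula yields 0, g is 1.
(D) fails at (0,0,1,0): the formula yields 0, g is 1.
That leaves (A). Evaluating it on every row reproduces the table of g exactly.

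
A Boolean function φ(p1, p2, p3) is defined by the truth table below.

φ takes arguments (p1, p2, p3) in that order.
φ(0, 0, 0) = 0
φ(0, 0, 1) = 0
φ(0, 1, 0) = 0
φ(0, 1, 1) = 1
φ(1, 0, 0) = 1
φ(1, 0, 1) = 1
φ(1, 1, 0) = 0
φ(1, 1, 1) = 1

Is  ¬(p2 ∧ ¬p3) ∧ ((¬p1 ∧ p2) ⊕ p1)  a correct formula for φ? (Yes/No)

Check the formula against φ row by row:
  p1=0, p2=0, p3=0: formula gives 0, φ = 0 ✓
  p1=0, p2=0, p3=1: formula gives 0, φ = 0 ✓
  p1=0, p2=1, p3=0: formula gives 0, φ = 0 ✓
  p1=0, p2=1, p3=1: formula gives 1, φ = 1 ✓
  p1=1, p2=0, p3=0: formula gives 1, φ = 1 ✓
  … (the remaining 3 rows also agree.)
All 8 rows match — the expression computes φ exactly.

Yes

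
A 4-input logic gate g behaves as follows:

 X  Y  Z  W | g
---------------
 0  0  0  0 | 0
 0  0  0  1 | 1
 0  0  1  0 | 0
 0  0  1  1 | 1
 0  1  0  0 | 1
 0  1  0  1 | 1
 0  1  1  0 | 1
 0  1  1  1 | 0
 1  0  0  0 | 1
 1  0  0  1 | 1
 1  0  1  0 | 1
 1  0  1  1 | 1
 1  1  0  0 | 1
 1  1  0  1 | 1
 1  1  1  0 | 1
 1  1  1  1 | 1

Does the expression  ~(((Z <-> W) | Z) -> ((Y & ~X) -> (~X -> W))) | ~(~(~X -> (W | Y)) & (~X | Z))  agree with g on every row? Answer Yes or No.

No

Test each input against both g and the formula:
  X=0, Y=0, Z=0, W=0: formula gives 0, g = 0 ✓
  X=0, Y=0, Z=0, W=1: formula gives 1, g = 1 ✓
  X=0, Y=0, Z=1, W=0: formula gives 0, g = 0 ✓
  X=0, Y=0, Z=1, W=1: formula gives 1, g = 1 ✓
  …
  X=0, Y=1, Z=1, W=1: formula gives 1, but g = 0 ✗
Row (0,1,1,1) is a counterexample, so the formula is not equivalent to g.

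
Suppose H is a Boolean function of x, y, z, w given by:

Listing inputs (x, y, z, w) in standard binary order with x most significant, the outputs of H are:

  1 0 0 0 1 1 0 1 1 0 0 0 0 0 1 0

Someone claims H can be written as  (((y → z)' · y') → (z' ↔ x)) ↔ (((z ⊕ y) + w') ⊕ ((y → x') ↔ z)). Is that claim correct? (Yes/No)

Test each input against both H and the formula:
  x=0, y=0, z=0, w=0: formula gives 1, H = 1 ✓
  x=0, y=0, z=0, w=1: formula gives 0, H = 0 ✓
  x=0, y=0, z=1, w=0: formula gives 0, H = 0 ✓
  x=0, y=0, z=1, w=1: formula gives 0, H = 0 ✓
  … (the remaining 12 rows also agree.)
All 16 rows match — the expression computes H exactly.

Yes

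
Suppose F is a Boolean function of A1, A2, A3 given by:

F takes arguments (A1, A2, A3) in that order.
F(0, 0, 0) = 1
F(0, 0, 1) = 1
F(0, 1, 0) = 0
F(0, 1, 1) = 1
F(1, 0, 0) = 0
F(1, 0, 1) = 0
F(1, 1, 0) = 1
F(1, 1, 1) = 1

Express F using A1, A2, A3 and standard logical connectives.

F(A1, A2, A3) = ((((A1' · A2) · A3') + ((A1 · A2') · A3')) + ((A1 · A2') · A3))'

F is 0 on only 3 rows — (0,1,0), (1,0,0), (1,0,1). Writing each as a minterm (¬A1·A2·¬A3, A1·¬A2·¬A3, A1·¬A2·A3) and OR-ing them characterizes exactly where F=0, so F is the negation of that disjunction.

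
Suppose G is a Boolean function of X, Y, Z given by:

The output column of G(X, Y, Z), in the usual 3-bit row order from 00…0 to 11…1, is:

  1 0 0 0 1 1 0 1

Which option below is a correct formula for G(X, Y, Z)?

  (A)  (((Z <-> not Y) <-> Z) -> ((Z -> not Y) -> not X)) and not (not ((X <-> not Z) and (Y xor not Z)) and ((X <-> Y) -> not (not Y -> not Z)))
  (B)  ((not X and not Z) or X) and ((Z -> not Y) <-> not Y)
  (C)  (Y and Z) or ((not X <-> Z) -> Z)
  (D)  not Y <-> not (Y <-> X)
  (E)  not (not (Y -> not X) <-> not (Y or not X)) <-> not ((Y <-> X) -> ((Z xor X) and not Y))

(A) disagrees with G on (0,1,1) (formula → 1, table → 0); rule it out.
(C) disagrees with G on (0,0,1) (formula → 1, table → 0); rule it out.
(D) disagrees with G on (0,0,0) (formula → 0, table → 1); rule it out.
(E) disagrees with G on (0,0,0) (formula → 0, table → 1); rule it out.
Only (B) survives; checking it on all 8 rows confirms it matches G.

B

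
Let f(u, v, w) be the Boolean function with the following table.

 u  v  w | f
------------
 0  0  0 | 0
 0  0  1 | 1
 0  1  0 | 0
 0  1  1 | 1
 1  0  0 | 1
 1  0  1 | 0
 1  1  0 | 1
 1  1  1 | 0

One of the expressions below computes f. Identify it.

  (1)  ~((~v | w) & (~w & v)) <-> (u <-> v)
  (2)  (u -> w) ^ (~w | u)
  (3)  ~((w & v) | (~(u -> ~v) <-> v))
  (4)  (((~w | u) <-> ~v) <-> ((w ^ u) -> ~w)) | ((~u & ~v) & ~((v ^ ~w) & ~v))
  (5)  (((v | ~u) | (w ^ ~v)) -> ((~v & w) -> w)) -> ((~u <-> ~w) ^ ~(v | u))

(1) fails at (0,0,0): the formula yields 1, f is 0.
(3) fails at (0,0,1): the formula yields 0, f is 1.
(4) fails at (0,0,0): the formula yields 1, f is 0.
(5) fails at (0,1,0): the formula yields 1, f is 0.
That leaves (2). Evaluating it on every row reproduces the table of f exactly.

2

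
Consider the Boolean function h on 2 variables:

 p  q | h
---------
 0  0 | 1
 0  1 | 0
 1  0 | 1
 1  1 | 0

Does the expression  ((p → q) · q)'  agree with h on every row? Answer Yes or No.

Yes

Test each input against both h and the formula:
  p=0, q=0: formula gives 1, h = 1 ✓
  p=0, q=1: formula gives 0, h = 0 ✓
  p=1, q=0: formula gives 1, h = 1 ✓
  p=1, q=1: formula gives 0, h = 0 ✓
No disagreement on any input; they are logically equivalent.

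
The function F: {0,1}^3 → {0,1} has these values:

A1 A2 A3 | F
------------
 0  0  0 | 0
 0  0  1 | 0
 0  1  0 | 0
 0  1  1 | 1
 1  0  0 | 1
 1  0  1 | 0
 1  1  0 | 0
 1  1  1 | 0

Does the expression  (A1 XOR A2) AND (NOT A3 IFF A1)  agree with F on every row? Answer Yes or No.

Check the formula against F row by row:
  A1=0, A2=0, A3=0: formula gives 0, F = 0 ✓
  A1=0, A2=0, A3=1: formula gives 0, F = 0 ✓
  A1=0, A2=1, A3=0: formula gives 0, F = 0 ✓
  A1=0, A2=1, A3=1: formula gives 1, F = 1 ✓
  A1=1, A2=0, A3=0: formula gives 1, F = 1 ✓
  … (the remaining 3 rows also agree.)
All 8 rows match — the expression computes F exactly.

Yes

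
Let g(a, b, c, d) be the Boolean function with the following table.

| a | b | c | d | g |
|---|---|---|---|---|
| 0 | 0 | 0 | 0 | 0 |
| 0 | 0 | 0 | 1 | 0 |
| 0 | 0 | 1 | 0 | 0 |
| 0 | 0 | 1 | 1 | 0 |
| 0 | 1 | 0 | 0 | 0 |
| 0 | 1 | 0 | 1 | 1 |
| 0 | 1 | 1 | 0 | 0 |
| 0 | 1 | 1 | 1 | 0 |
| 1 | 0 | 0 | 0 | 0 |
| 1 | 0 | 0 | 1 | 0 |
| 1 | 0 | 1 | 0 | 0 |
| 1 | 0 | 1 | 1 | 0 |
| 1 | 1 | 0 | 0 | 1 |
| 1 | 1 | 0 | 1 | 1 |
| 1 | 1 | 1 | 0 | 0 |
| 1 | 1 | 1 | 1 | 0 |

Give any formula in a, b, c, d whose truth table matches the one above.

The 1-rows are (0,1,0,1), (1,1,0,0), (1,1,0,1). Each contributes one minterm — ¬a·b·¬c·d; a·b·¬c·¬d; a·b·¬c·d — and their disjunction is a sum-of-products form of g.

g(a, b, c, d) = ((((~a & b) & ~c) & d) | (((a & b) & ~c) & ~d)) | (((a & b) & ~c) & d)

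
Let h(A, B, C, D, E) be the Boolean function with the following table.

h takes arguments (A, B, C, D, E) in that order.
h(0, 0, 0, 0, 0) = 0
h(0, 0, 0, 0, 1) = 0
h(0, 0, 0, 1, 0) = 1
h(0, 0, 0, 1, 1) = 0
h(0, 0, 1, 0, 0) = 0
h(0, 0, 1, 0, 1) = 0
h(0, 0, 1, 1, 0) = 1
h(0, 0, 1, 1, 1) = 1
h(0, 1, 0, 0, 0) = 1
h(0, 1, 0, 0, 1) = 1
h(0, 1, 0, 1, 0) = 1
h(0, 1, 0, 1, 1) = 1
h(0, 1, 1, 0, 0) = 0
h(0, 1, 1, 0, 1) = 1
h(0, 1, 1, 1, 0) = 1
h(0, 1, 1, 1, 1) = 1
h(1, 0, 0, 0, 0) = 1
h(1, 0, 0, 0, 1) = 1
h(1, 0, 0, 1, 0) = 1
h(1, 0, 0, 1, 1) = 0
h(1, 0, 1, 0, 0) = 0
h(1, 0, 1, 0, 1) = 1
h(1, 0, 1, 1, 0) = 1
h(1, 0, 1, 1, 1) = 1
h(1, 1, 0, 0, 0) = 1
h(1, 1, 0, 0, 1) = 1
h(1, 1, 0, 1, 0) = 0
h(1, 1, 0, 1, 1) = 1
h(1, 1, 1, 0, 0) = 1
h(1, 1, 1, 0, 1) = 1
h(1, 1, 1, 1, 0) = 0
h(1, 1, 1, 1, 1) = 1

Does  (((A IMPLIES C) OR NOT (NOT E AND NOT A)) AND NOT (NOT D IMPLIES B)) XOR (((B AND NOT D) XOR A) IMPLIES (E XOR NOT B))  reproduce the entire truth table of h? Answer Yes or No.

No

Evaluate (((A IMPLIES C) OR NOT (NOT E AND NOT A)) AND NOT (NOT D IMPLIES B)) XOR (((B AND NOT D) XOR A) IMPLIES (E XOR NOT B)) on each row and compare to h:
  A=0, B=0, C=0, D=0, E=0: formula gives 0, h = 0 ✓
  A=0, B=0, C=0, D=0, E=1: formula gives 0, h = 0 ✓
  A=0, B=0, C=0, D=1, E=0: formula gives 1, h = 1 ✓
  A=0, B=0, C=0, D=1, E=1: formula gives 1, but h = 0 ✗
Row (0,0,0,1,1) is a counterexample, so the formula is not equivalent to h.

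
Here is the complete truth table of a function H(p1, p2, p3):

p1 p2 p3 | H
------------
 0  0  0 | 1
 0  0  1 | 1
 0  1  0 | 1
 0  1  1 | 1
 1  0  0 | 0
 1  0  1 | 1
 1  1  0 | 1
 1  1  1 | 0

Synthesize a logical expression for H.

H(p1, p2, p3) = ~(((p1 & ~p2) & ~p3) | ((p1 & p2) & p3))

H is 0 on only 2 rows — (1,0,0), (1,1,1). Writing each as a minterm (p1·¬p2·¬p3, p1·p2·p3) and OR-ing them characterizes exactly where H=0, so H is the negation of that disjunction.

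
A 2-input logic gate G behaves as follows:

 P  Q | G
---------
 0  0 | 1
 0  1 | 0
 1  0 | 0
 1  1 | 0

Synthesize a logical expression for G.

The output is 1 only when every input is 0 — NOR of all inputs.

G(P, Q) = ¬(P ∨ Q)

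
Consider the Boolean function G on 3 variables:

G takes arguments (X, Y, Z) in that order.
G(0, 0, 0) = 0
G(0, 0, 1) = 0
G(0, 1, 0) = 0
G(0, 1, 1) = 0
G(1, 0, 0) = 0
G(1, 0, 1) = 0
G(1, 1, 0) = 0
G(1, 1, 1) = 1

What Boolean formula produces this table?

G is 1 on exactly one input, (1,1,1), whose minterm is X·Y·Z. So G is just that conjunction.

G(X, Y, Z) = (X ∧ Y) ∧ Z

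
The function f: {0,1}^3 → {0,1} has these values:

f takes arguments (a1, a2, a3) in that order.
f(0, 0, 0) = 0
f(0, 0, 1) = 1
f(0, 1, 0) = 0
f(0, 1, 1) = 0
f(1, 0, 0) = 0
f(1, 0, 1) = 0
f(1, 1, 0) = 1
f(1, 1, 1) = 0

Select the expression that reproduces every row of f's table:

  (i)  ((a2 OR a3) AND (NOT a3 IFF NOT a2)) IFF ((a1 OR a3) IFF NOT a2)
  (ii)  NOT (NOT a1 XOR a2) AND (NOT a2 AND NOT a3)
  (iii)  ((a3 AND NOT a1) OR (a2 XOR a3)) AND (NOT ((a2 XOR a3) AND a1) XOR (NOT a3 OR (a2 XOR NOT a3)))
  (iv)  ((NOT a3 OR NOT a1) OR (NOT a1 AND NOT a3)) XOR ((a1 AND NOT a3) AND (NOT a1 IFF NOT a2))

iii

(i) disagrees with f on (0,0,0) (formula → 1, table → 0); rule it out.
(ii) disagrees with f on (0,0,1) (formula → 0, table → 1); rule it out.
(iv) disagrees with f on (0,0,0) (formula → 1, table → 0); rule it out.
(iii) is the remaining candidate, and it agrees with f on all 8 inputs.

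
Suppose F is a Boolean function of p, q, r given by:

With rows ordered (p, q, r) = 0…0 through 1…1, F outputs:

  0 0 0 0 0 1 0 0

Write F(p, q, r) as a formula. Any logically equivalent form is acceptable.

Only row (1,0,1) gives 1. That row's minterm p·¬q·r is F directly.

F(p, q, r) = (p ∧ ¬q) ∧ r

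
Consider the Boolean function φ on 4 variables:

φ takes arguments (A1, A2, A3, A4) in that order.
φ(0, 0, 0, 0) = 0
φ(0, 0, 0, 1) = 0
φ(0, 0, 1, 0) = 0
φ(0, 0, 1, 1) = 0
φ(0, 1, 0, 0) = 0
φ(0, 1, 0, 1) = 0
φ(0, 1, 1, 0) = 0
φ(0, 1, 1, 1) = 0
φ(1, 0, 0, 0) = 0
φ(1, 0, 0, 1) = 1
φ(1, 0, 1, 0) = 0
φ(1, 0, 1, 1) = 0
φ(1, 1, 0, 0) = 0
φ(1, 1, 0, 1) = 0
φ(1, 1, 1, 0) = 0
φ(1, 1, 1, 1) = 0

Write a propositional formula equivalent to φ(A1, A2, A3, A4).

φ is 1 on exactly one input, (1,0,0,1), whose minterm is A1·¬A2·¬A3·A4. So φ is just that conjunction.

φ(A1, A2, A3, A4) = ((A1 & ~A2) & ~A3) & A4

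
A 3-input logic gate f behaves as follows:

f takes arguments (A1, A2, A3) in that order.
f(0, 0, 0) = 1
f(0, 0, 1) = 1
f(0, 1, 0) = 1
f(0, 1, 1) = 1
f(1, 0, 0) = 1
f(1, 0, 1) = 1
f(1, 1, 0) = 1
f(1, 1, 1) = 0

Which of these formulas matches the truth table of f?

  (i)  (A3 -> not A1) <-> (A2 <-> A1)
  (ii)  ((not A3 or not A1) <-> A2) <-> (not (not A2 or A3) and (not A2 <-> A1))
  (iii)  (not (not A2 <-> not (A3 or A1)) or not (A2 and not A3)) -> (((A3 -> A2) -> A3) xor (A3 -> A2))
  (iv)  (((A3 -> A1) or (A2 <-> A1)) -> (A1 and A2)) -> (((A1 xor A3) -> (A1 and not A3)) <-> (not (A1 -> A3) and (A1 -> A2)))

(i) disagrees with f on (0,1,0) (formula → 0, table → 1); rule it out.
(ii) disagrees with f on (0,1,1) (formula → 0, table → 1); rule it out.
(iii) disagrees with f on (0,1,1) (formula → 0, table → 1); rule it out.
Only (iv) survives; checking it on all 8 rows confirms it matches f.

iv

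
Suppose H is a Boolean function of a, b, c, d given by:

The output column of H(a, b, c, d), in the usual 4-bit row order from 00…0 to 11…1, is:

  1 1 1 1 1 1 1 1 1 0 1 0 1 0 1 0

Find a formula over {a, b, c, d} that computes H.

There are just 4 zero rows: (1,0,0,1), (1,0,1,1), (1,1,0,1), (1,1,1,1). Their minterms are a·¬b·¬c·d, a·¬b·c·d, a·b·¬c·d, a·b·c·d; the OR of those covers precisely the 0-outputs, and negating it yields H.

H(a, b, c, d) = ((((((a · b') · c') · d) + (((a · b') · c) · d)) + (((a · b) · c') · d)) + (((a · b) · c) · d))'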